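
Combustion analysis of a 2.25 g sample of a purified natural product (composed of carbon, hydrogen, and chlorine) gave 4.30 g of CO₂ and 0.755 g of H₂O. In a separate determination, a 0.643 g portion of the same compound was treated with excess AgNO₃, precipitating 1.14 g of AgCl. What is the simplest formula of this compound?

C7H6Cl2

mol C = 4.30 g CO₂ ÷ 44.009 g/mol = 0.09771 mol
mol H = 2 × 0.755 g H₂O ÷ 18.015 g/mol = 0.08382 mol
From the AgCl data: mol Cl per gram of compound = (1.14 ÷ 143.318) ÷ 0.643 = 0.01237 mol/g, so in the 2.25 g combustion sample mol Cl = 0.02783 mol
Divide by the smallest (0.02783 mol): C 3.510, H 3.011, Cl 1.000
Multiplying each by 2 gives whole numbers: C 7.02, H 6.02, Cl 2.00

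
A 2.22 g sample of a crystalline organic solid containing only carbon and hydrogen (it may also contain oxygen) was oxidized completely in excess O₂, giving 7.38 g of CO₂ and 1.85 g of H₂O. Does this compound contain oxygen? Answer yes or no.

no

mol C = 7.38 g CO₂ ÷ 44.009 g/mol = 0.1677 mol
mol H = 2 × 1.85 g H₂O ÷ 18.015 g/mol = 0.2054 mol
C and H together account for 2.221 g — essentially the entire 2.22 g sample — so the compound contains no oxygen.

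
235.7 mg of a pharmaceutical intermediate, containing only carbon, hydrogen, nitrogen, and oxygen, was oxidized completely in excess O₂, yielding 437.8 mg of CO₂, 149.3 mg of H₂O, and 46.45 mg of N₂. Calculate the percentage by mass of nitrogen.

19.71%

mol C = 0.4378 g CO₂ ÷ 44.009 g/mol = 0.0099480 mol
mol H = 2 × 0.1493 g H₂O ÷ 18.015 g/mol = 0.016575 mol
mol N = 2 × 0.04645 g N₂ ÷ 28.014 g/mol = 0.0033162 mol
mass O = 0.2357 − (0.11949 + 0.016708 + 0.046450) = 0.053057 g → mol O = 0.053057 ÷ 15.999 = 0.0033163 mol
mass % N = 0.046450 g ÷ 0.2357 g × 100%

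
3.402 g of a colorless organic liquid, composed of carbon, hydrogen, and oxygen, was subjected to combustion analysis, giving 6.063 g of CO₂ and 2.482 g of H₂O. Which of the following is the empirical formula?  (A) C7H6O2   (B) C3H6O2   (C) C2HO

(B) C3H6O2

mol C = 6.063 g CO₂ ÷ 44.009 g/mol = 0.13777 mol
mol H = 2 × 2.482 g H₂O ÷ 18.015 g/mol = 0.27555 mol
mass O = 3.402 − (1.6547 + 0.27775) = 1.4695 g → mol O = 1.4695 ÷ 15.999 = 0.091851 mol
Divide by the smallest (0.091851 mol): C 1.500, H 3.000, O 1.000
Multiplying each by 2 gives whole numbers: C 3.00, H 6.00, O 2.00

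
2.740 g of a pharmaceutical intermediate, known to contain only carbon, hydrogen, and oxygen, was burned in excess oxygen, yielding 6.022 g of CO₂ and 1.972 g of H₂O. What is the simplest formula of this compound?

mol C = 6.022 g CO₂ ÷ 44.009 g/mol = 0.13684 mol
mol H = 2 × 1.972 g H₂O ÷ 18.015 g/mol = 0.21893 mol
mass O = 2.740 − (1.6435 + 0.22068) = 0.87579 g → mol O = 0.87579 ÷ 15.999 = 0.054740 mol
Divide by the smallest (0.054740 mol): C 2.500, H 3.999, O 1.000
Multiplying each by 2 gives whole numbers: C 5.00, H 8.00, O 2.00

C5H8O2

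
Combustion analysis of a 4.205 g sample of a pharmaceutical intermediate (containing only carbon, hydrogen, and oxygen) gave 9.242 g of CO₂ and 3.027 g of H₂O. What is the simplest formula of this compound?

mol C = 9.242 g CO₂ ÷ 44.009 g/mol = 0.21000 mol
mol H = 2 × 3.027 g H₂O ÷ 18.015 g/mol = 0.33605 mol
mass O = 4.205 − (2.5223 + 0.33874) = 1.3439 g → mol O = 1.3439 ÷ 15.999 = 0.084000 mol
Divide by the smallest (0.084000 mol): C 2.500, H 4.001, O 1.000
Multiplying each by 2 gives whole numbers: C 5.00, H 8.00, O 2.00

C5H8O2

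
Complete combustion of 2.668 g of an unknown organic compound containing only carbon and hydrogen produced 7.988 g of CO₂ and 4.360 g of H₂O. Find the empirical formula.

C3H8

mol C = 7.988 g CO₂ ÷ 44.009 g/mol = 0.18151 mol
mol H = 2 × 4.360 g H₂O ÷ 18.015 g/mol = 0.48404 mol
Divide by the smallest (0.18151 mol): C 1.000, H 2.667
Multiplying each by 3 gives whole numbers: C 3.00, H 8.00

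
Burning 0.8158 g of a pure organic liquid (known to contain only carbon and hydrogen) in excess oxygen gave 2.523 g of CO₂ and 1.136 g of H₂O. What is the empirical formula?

C5H11

mol C = 2.523 g CO₂ ÷ 44.009 g/mol = 0.057329 mol
mol H = 2 × 1.136 g H₂O ÷ 18.015 g/mol = 0.12612 mol
Divide by the smallest (0.057329 mol): C 1.000, H 2.200
Multiplying each by 5 gives whole numbers: C 5.00, H 11.00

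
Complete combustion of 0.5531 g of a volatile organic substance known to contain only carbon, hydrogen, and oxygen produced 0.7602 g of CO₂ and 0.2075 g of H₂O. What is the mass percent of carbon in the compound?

mol C = 0.7602 g CO₂ ÷ 44.009 g/mol = 0.017274 mol
mol H = 2 × 0.2075 g H₂O ÷ 18.015 g/mol = 0.023036 mol
mass O = 0.5531 − (0.20747 + 0.023221) = 0.32240 g → mol O = 0.32240 ÷ 15.999 = 0.020152 mol
mass % C = 0.20747 g ÷ 0.5531 g × 100%

37.51%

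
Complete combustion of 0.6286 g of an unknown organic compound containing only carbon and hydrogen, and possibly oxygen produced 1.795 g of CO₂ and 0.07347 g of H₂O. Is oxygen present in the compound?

mol C = 1.795 g CO₂ ÷ 44.009 g/mol = 0.040787 mol
mol H = 2 × 0.07347 g H₂O ÷ 18.015 g/mol = 0.0081565 mol
C and H account for only 0.49812 g of the 0.6286 g sample; the remaining 0.13048 g must be oxygen.

yes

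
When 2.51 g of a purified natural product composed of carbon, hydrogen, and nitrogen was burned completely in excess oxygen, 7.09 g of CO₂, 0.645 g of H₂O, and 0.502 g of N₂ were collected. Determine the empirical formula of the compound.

mol C = 7.09 g CO₂ ÷ 44.009 g/mol = 0.1611 mol
mol H = 2 × 0.645 g H₂O ÷ 18.015 g/mol = 0.07161 mol
mol N = 2 × 0.502 g N₂ ÷ 28.014 g/mol = 0.03584 mol
Divide by the smallest (0.03584 mol): C 4.495, H 1.998, N 1.000
Multiplying each by 2 gives whole numbers: C 8.99, H 4.00, N 2.00

C9H4N2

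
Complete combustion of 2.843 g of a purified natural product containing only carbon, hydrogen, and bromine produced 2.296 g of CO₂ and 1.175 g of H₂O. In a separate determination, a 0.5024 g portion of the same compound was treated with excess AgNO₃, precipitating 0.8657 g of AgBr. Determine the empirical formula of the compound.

C2H5Br

mol C = 2.296 g CO₂ ÷ 44.009 g/mol = 0.052171 mol
mol H = 2 × 1.175 g H₂O ÷ 18.015 g/mol = 0.13045 mol
From the AgBr data: mol Br per gram of compound = (0.8657 ÷ 187.772) ÷ 0.5024 = 0.0091767 mol/g, so in the 2.843 g combustion sample mol Br = 0.026089 mol
Divide by the smallest (0.026089 mol): C 2.000, H 5.000, Br 1.000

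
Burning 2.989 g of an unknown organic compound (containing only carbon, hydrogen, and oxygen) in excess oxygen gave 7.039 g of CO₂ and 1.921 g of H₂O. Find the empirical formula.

mol C = 7.039 g CO₂ ÷ 44.009 g/mol = 0.15994 mol
mol H = 2 × 1.921 g H₂O ÷ 18.015 g/mol = 0.21327 mol
mass O = 2.989 − (1.9211 + 0.21497) = 0.85293 g → mol O = 0.85293 ÷ 15.999 = 0.053312 mol
Divide by the smallest (0.053312 mol): C 3.000, H 4.000, O 1.000

C3H4O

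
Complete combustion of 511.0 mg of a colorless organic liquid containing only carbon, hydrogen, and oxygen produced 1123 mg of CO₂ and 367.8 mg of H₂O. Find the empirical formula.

C5H8O2

mol C = 1.123 g CO₂ ÷ 44.009 g/mol = 0.025518 mol
mol H = 2 × 0.3678 g H₂O ÷ 18.015 g/mol = 0.040833 mol
mass O = 0.5110 − (0.30649 + 0.041159) = 0.16335 g → mol O = 0.16335 ÷ 15.999 = 0.010210 mol
Divide by the smallest (0.010210 mol): C 2.499, H 3.999, O 1.000
Multiplying each by 2 gives whole numbers: C 5.00, H 8.00, O 2.00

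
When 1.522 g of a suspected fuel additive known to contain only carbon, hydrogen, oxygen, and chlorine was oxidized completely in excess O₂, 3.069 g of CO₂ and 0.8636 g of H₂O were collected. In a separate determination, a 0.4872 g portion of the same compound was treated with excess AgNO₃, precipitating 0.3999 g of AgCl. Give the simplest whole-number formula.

mol C = 3.069 g CO₂ ÷ 44.009 g/mol = 0.069736 mol
mol H = 2 × 0.8636 g H₂O ÷ 18.015 g/mol = 0.095876 mol
From the AgCl data: mol Cl per gram of compound = (0.3999 ÷ 143.318) ÷ 0.4872 = 0.0057272 mol/g, so in the 1.522 g combustion sample mol Cl = 0.0087168 mol
mass O = 1.522 − (0.83760 + 0.096643 + 0.30901) = 0.27875 g → mol O = 0.27875 ÷ 15.999 = 0.017423 mol
Divide by the smallest (0.0087168 mol): C 8.000, H 10.999, Cl 1.000, O 1.999

C8H11ClO2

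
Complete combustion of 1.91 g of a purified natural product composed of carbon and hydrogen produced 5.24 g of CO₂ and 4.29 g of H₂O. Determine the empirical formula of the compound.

mol C = 5.24 g CO₂ ÷ 44.009 g/mol = 0.1191 mol
mol H = 2 × 4.29 g H₂O ÷ 18.015 g/mol = 0.4763 mol
Divide by the smallest (0.1191 mol): C 1.000, H 4.000

CH4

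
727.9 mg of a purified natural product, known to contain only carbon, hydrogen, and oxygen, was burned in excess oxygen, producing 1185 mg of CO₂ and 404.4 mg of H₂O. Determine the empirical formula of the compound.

mol C = 1.185 g CO₂ ÷ 44.009 g/mol = 0.026926 mol
mol H = 2 × 0.4044 g H₂O ÷ 18.015 g/mol = 0.044896 mol
mass O = 0.7279 − (0.32341 + 0.045255) = 0.35923 g → mol O = 0.35923 ÷ 15.999 = 0.022453 mol
Divide by the smallest (0.022453 mol): C 1.199, H 2.000, O 1.000
Multiplying each by 5 gives whole numbers: C 6.00, H 10.00, O 5.00

C6H10O5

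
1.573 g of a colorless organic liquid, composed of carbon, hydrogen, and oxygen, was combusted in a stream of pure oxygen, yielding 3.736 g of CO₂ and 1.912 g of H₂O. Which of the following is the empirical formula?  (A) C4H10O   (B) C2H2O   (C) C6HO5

(A) C4H10O

mol C = 3.736 g CO₂ ÷ 44.009 g/mol = 0.084892 mol
mol H = 2 × 1.912 g H₂O ÷ 18.015 g/mol = 0.21227 mol
mass O = 1.573 − (1.0196 + 0.21397) = 0.33940 g → mol O = 0.33940 ÷ 15.999 = 0.021214 mol
Divide by the smallest (0.021214 mol): C 4.002, H 10.006, O 1.000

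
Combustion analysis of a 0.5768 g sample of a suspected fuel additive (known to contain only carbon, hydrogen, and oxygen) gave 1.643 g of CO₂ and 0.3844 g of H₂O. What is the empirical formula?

mol C = 1.643 g CO₂ ÷ 44.009 g/mol = 0.037333 mol
mol H = 2 × 0.3844 g H₂O ÷ 18.015 g/mol = 0.042676 mol
mass O = 0.5768 − (0.44841 + 0.043017) = 0.085373 g → mol O = 0.085373 ÷ 15.999 = 0.0053362 mol
Divide by the smallest (0.0053362 mol): C 6.996, H 7.997, O 1.000

C7H8O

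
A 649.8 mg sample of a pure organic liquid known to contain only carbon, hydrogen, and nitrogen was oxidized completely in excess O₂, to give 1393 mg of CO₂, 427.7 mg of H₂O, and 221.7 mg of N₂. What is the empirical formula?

C2H3N

mol C = 1.393 g CO₂ ÷ 44.009 g/mol = 0.031653 mol
mol H = 2 × 0.4277 g H₂O ÷ 18.015 g/mol = 0.047483 mol
mol N = 2 × 0.2217 g N₂ ÷ 28.014 g/mol = 0.015828 mol
Divide by the smallest (0.015828 mol): C 2.000, H 3.000, N 1.000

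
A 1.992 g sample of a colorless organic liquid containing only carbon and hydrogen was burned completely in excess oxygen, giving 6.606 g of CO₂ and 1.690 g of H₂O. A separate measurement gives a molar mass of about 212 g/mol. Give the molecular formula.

mol C = 6.606 g CO₂ ÷ 44.009 g/mol = 0.15011 mol
mol H = 2 × 1.690 g H₂O ÷ 18.015 g/mol = 0.18762 mol
Divide by the smallest (0.15011 mol): C 1.000, H 1.250
Multiplying each by 4 gives whole numbers: C 4.00, H 5.00
Empirical formula: C4H5
Empirical-formula mass = 53.08 g/mol; 212 ÷ 53.08 ≈ 4, so the molecular formula is C16H20.

C16H20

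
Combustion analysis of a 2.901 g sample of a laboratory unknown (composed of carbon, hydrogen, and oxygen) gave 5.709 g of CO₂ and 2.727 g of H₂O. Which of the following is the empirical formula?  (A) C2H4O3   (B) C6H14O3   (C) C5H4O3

(B) C6H14O3

mol C = 5.709 g CO₂ ÷ 44.009 g/mol = 0.12972 mol
mol H = 2 × 2.727 g H₂O ÷ 18.015 g/mol = 0.30275 mol
mass O = 2.901 − (1.5581 + 0.30517) = 1.0377 g → mol O = 1.0377 ÷ 15.999 = 0.064862 mol
Divide by the smallest (0.064862 mol): C 2.000, H 4.668, O 1.000
Multiplying each by 3 gives whole numbers: C 6.00, H 14.00, O 3.00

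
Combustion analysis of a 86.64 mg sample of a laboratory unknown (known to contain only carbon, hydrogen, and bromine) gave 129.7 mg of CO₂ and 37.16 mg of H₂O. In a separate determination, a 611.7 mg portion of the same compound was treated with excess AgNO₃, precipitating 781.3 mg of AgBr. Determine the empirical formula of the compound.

mol C = 0.1297 g CO₂ ÷ 44.009 g/mol = 0.0029471 mol
mol H = 2 × 0.03716 g H₂O ÷ 18.015 g/mol = 0.0041255 mol
From the AgBr data: mol Br per gram of compound = (0.7813 ÷ 187.772) ÷ 0.6117 = 0.0068022 mol/g, so in the 0.08664 g combustion sample mol Br = 0.00058934 mol
Divide by the smallest (0.00058934 mol): C 5.001, H 7.000, Br 1.000

C5H7Br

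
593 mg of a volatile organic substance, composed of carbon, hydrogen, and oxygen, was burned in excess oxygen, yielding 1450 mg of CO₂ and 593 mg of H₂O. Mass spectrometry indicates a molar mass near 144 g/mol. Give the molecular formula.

mol C = 1.45 g CO₂ ÷ 44.009 g/mol = 0.03295 mol
mol H = 2 × 0.593 g H₂O ÷ 18.015 g/mol = 0.06583 mol
mass O = 0.593 − (0.3957 + 0.06636) = 0.1309 g → mol O = 0.1309 ÷ 15.999 = 0.008182 mol
Divide by the smallest (0.008182 mol): C 4.027, H 8.046, O 1.000
Empirical formula: C4H8O
Empirical-formula mass = 72.11 g/mol; 144 ÷ 72.11 ≈ 2, so the molecular formula is C8H16O2.

C8H16O2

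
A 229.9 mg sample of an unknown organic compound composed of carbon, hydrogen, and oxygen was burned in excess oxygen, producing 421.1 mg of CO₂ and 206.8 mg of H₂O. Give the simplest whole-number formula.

C5H12O3

mol C = 0.4211 g CO₂ ÷ 44.009 g/mol = 0.0095685 mol
mol H = 2 × 0.2068 g H₂O ÷ 18.015 g/mol = 0.022959 mol
mass O = 0.2299 − (0.11493 + 0.023142) = 0.091830 g → mol O = 0.091830 ÷ 15.999 = 0.0057398 mol
Divide by the smallest (0.0057398 mol): C 1.667, H 4.000, O 1.000
Multiplying each by 3 gives whole numbers: C 5.00, H 12.00, O 3.00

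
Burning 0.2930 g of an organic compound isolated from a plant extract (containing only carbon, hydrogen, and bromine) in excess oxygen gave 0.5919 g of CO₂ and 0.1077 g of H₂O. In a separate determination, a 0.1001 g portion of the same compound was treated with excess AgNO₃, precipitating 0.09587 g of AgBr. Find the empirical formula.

C9H8Br

mol C = 0.5919 g CO₂ ÷ 44.009 g/mol = 0.013450 mol
mol H = 2 × 0.1077 g H₂O ÷ 18.015 g/mol = 0.011957 mol
From the AgBr data: mol Br per gram of compound = (0.09587 ÷ 187.772) ÷ 0.1001 = 0.0051006 mol/g, so in the 0.2930 g combustion sample mol Br = 0.0014945 mol
Divide by the smallest (0.0014945 mol): C 9.000, H 8.001, Br 1.000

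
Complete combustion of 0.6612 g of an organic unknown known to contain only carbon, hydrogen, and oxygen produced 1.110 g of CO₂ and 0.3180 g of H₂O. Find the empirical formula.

mol C = 1.110 g CO₂ ÷ 44.009 g/mol = 0.025222 mol
mol H = 2 × 0.3180 g H₂O ÷ 18.015 g/mol = 0.035304 mol
mass O = 0.6612 − (0.30294 + 0.035586) = 0.32267 g → mol O = 0.32267 ÷ 15.999 = 0.020168 mol
Divide by the smallest (0.020168 mol): C 1.251, H 1.750, O 1.000
Multiplying each by 4 gives whole numbers: C 5.00, H 7.00, O 4.00

C5H7O4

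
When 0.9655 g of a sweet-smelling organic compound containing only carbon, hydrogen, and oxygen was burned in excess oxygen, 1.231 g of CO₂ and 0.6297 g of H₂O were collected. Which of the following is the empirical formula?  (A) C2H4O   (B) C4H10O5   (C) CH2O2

(B) C4H10O5

mol C = 1.231 g CO₂ ÷ 44.009 g/mol = 0.027972 mol
mol H = 2 × 0.6297 g H₂O ÷ 18.015 g/mol = 0.069908 mol
mass O = 0.9655 − (0.33597 + 0.070468) = 0.55907 g → mol O = 0.55907 ÷ 15.999 = 0.034944 mol
Divide by the smallest (0.027972 mol): C 1.000, H 2.499, O 1.249
Multiplying each by 4 gives whole numbers: C 4.00, H 10.00, O 5.00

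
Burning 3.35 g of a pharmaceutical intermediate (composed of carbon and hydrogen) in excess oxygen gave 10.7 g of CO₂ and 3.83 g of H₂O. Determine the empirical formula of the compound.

C4H7

mol C = 10.7 g CO₂ ÷ 44.009 g/mol = 0.2431 mol
mol H = 2 × 3.83 g H₂O ÷ 18.015 g/mol = 0.4252 mol
Divide by the smallest (0.2431 mol): C 1.000, H 1.749
Multiplying each by 4 gives whole numbers: C 4.00, H 7.00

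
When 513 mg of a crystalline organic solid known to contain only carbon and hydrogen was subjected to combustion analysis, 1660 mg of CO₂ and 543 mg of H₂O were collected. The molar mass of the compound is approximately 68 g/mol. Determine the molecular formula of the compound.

C5H8

mol C = 1.66 g CO₂ ÷ 44.009 g/mol = 0.03772 mol
mol H = 2 × 0.543 g H₂O ÷ 18.015 g/mol = 0.06028 mol
Divide by the smallest (0.03772 mol): C 1.000, H 1.598
Multiplying each by 5 gives whole numbers: C 5.00, H 7.99
Empirical formula: C5H8
Empirical-formula mass = 68.12 g/mol; 68 ÷ 68.12 ≈ 1, so the molecular formula is C5H8.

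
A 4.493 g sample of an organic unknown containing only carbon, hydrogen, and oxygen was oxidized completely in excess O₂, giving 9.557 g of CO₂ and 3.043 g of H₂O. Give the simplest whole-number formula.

mol C = 9.557 g CO₂ ÷ 44.009 g/mol = 0.21716 mol
mol H = 2 × 3.043 g H₂O ÷ 18.015 g/mol = 0.33783 mol
mass O = 4.493 − (2.6083 + 0.34053) = 1.5442 g → mol O = 1.5442 ÷ 15.999 = 0.096516 mol
Divide by the smallest (0.096516 mol): C 2.250, H 3.500, O 1.000
Multiplying each by 4 gives whole numbers: C 9.00, H 14.00, O 4.00

C9H14O4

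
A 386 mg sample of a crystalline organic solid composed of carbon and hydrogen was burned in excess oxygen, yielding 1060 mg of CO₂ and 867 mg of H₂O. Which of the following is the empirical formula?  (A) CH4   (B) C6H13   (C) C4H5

mol C = 1.06 g CO₂ ÷ 44.009 g/mol = 0.02409 mol
mol H = 2 × 0.867 g H₂O ÷ 18.015 g/mol = 0.09625 mol
Divide by the smallest (0.02409 mol): C 1.000, H 3.996

(A) CH4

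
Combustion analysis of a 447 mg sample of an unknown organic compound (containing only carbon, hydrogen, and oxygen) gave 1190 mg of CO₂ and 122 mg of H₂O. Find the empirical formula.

C4H2O

mol C = 1.19 g CO₂ ÷ 44.009 g/mol = 0.02704 mol
mol H = 2 × 0.122 g H₂O ÷ 18.015 g/mol = 0.01354 mol
mass O = 0.447 − (0.3248 + 0.01365) = 0.1086 g → mol O = 0.1086 ÷ 15.999 = 0.006786 mol
Divide by the smallest (0.006786 mol): C 3.985, H 1.996, O 1.000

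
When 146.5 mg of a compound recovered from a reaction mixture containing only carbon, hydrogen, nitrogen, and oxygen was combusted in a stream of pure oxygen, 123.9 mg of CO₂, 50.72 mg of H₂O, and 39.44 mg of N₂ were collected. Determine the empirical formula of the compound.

mol C = 0.1239 g CO₂ ÷ 44.009 g/mol = 0.0028153 mol
mol H = 2 × 0.05072 g H₂O ÷ 18.015 g/mol = 0.0056309 mol
mol N = 2 × 0.03944 g N₂ ÷ 28.014 g/mol = 0.0028157 mol
mass O = 0.1465 − (0.033815 + 0.0056759 + 0.039440) = 0.067569 g → mol O = 0.067569 ÷ 15.999 = 0.0042233 mol
Divide by the smallest (0.0028153 mol): C 1.000, H 2.000, N 1.000, O 1.500
Multiplying each by 2 gives whole numbers: C 2.00, H 4.00, N 2.00, O 3.00

C2H4N2O3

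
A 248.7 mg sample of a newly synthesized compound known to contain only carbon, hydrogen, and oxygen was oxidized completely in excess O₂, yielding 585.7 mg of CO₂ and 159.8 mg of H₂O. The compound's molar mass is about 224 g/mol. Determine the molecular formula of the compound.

C12H16O4

mol C = 0.5857 g CO₂ ÷ 44.009 g/mol = 0.013309 mol
mol H = 2 × 0.1598 g H₂O ÷ 18.015 g/mol = 0.017741 mol
mass O = 0.2487 − (0.15985 + 0.017883) = 0.070967 g → mol O = 0.070967 ÷ 15.999 = 0.0044357 mol
Divide by the smallest (0.0044357 mol): C 3.000, H 4.000, O 1.000
Empirical formula: C3H4O
Empirical-formula mass = 56.06 g/mol; 224 ÷ 56.06 ≈ 4, so the molecular formula is C12H16O4.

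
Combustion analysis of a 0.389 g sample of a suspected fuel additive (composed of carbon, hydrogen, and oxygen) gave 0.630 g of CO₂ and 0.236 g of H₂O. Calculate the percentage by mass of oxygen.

49.0%

mol C = 0.630 g CO₂ ÷ 44.009 g/mol = 0.01432 mol
mol H = 2 × 0.236 g H₂O ÷ 18.015 g/mol = 0.02620 mol
mass O = 0.389 − (0.1719 + 0.02641) = 0.1906 g → mol O = 0.1906 ÷ 15.999 = 0.01192 mol
mass % O = 0.1906 g ÷ 0.389 g × 100%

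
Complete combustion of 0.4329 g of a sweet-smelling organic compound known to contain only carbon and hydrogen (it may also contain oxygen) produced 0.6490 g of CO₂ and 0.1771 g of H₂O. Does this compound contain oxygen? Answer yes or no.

yes

mol C = 0.6490 g CO₂ ÷ 44.009 g/mol = 0.014747 mol
mol H = 2 × 0.1771 g H₂O ÷ 18.015 g/mol = 0.019661 mol
C and H account for only 0.19694 g of the 0.4329 g sample; the remaining 0.23596 g must be oxygen.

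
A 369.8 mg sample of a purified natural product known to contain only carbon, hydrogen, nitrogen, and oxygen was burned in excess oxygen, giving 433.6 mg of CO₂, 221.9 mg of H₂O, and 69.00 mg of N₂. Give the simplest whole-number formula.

mol C = 0.4336 g CO₂ ÷ 44.009 g/mol = 0.0098525 mol
mol H = 2 × 0.2219 g H₂O ÷ 18.015 g/mol = 0.024635 mol
mol N = 2 × 0.06900 g N₂ ÷ 28.014 g/mol = 0.0049261 mol
mass O = 0.3698 − (0.11834 + 0.024832 + 0.069000) = 0.15763 g → mol O = 0.15763 ÷ 15.999 = 0.0098524 mol
Divide by the smallest (0.0049261 mol): C 2.000, H 5.001, N 1.000, O 2.000

C2H5NO2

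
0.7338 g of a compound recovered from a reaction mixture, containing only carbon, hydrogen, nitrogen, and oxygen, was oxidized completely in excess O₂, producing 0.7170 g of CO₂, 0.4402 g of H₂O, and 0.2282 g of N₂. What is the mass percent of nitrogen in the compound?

mol C = 0.7170 g CO₂ ÷ 44.009 g/mol = 0.016292 mol
mol H = 2 × 0.4402 g H₂O ÷ 18.015 g/mol = 0.048870 mol
mol N = 2 × 0.2282 g N₂ ÷ 28.014 g/mol = 0.016292 mol
mass O = 0.7338 − (0.19568 + 0.049261 + 0.22820) = 0.26065 g → mol O = 0.26065 ÷ 15.999 = 0.016292 mol
mass % N = 0.22820 g ÷ 0.7338 g × 100%

31.10%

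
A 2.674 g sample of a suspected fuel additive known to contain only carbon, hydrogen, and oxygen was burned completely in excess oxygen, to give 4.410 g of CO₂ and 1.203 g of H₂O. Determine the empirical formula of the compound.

mol C = 4.410 g CO₂ ÷ 44.009 g/mol = 0.10021 mol
mol H = 2 × 1.203 g H₂O ÷ 18.015 g/mol = 0.13356 mol
mass O = 2.674 − (1.2036 + 0.13462) = 1.3358 g → mol O = 1.3358 ÷ 15.999 = 0.083492 mol
Divide by the smallest (0.083492 mol): C 1.200, H 1.600, O 1.000
Multiplying each by 5 gives whole numbers: C 6.00, H 8.00, O 5.00

C6H8O5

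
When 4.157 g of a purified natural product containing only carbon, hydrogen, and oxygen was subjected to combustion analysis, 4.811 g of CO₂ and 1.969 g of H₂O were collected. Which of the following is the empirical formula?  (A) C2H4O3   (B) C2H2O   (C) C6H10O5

mol C = 4.811 g CO₂ ÷ 44.009 g/mol = 0.10932 mol
mol H = 2 × 1.969 g H₂O ÷ 18.015 g/mol = 0.21860 mol
mass O = 4.157 − (1.3130 + 0.22034) = 2.6236 g → mol O = 2.6236 ÷ 15.999 = 0.16399 mol
Divide by the smallest (0.10932 mol): C 1.000, H 2.000, O 1.500
Multiplying each by 2 gives whole numbers: C 2.00, H 4.00, O 3.00

(A) C2H4O3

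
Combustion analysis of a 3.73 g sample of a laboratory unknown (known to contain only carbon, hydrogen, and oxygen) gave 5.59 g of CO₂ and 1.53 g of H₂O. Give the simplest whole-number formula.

mol C = 5.59 g CO₂ ÷ 44.009 g/mol = 0.1270 mol
mol H = 2 × 1.53 g H₂O ÷ 18.015 g/mol = 0.1699 mol
mass O = 3.73 − (1.526 + 0.1712) = 2.033 g → mol O = 2.033 ÷ 15.999 = 0.1271 mol
Divide by the smallest (0.1270 mol): C 1.000, H 1.337, O 1.000
Multiplying each by 3 gives whole numbers: C 3.00, H 4.01, O 3.00

C3H4O3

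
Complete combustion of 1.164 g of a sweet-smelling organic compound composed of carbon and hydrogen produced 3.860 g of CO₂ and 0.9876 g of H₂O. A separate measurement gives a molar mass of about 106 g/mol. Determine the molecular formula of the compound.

C8H10

mol C = 3.860 g CO₂ ÷ 44.009 g/mol = 0.087709 mol
mol H = 2 × 0.9876 g H₂O ÷ 18.015 g/mol = 0.10964 mol
Divide by the smallest (0.087709 mol): C 1.000, H 1.250
Multiplying each by 4 gives whole numbers: C 4.00, H 5.00
Empirical formula: C4H5
Empirical-formula mass = 53.08 g/mol; 106 ÷ 53.08 ≈ 2, so the molecular formula is C8H10.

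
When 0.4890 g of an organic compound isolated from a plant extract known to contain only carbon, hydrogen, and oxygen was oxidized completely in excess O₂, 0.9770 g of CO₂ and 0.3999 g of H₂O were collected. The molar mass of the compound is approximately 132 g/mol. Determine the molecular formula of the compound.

mol C = 0.9770 g CO₂ ÷ 44.009 g/mol = 0.022200 mol
mol H = 2 × 0.3999 g H₂O ÷ 18.015 g/mol = 0.044396 mol
mass O = 0.4890 − (0.26664 + 0.044752) = 0.17760 g → mol O = 0.17760 ÷ 15.999 = 0.011101 mol
Divide by the smallest (0.011101 mol): C 2.000, H 3.999, O 1.000
Empirical formula: C2H4O
Empirical-formula mass = 44.05 g/mol; 132 ÷ 44.05 ≈ 3, so the molecular formula is C6H12O3.

C6H12O3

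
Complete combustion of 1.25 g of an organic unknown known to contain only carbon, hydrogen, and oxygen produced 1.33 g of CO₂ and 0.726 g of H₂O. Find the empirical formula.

C3H8O5

mol C = 1.33 g CO₂ ÷ 44.009 g/mol = 0.03022 mol
mol H = 2 × 0.726 g H₂O ÷ 18.015 g/mol = 0.08060 mol
mass O = 1.25 − (0.3630 + 0.08124) = 0.8058 g → mol O = 0.8058 ÷ 15.999 = 0.05036 mol
Divide by the smallest (0.03022 mol): C 1.000, H 2.667, O 1.667
Multiplying each by 3 gives whole numbers: C 3.00, H 8.00, O 5.00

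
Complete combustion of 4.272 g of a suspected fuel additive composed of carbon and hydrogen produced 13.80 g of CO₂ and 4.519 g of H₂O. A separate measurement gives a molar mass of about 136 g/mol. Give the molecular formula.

mol C = 13.80 g CO₂ ÷ 44.009 g/mol = 0.31357 mol
mol H = 2 × 4.519 g H₂O ÷ 18.015 g/mol = 0.50169 mol
Divide by the smallest (0.31357 mol): C 1.000, H 1.600
Multiplying each by 5 gives whole numbers: C 5.00, H 8.00
Empirical formula: C5H8
Empirical-formula mass = 68.12 g/mol; 136 ÷ 68.12 ≈ 2, so the molecular formula is C10H16.

C10H16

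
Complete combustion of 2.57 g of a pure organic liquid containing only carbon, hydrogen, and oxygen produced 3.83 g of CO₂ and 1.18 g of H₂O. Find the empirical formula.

mol C = 3.83 g CO₂ ÷ 44.009 g/mol = 0.08703 mol
mol H = 2 × 1.18 g H₂O ÷ 18.015 g/mol = 0.1310 mol
mass O = 2.57 − (1.045 + 0.1320) = 1.393 g → mol O = 1.393 ÷ 15.999 = 0.08705 mol
Divide by the smallest (0.08703 mol): C 1.000, H 1.505, O 1.000
Multiplying each by 2 gives whole numbers: C 2.00, H 3.01, O 2.00

C2H3O2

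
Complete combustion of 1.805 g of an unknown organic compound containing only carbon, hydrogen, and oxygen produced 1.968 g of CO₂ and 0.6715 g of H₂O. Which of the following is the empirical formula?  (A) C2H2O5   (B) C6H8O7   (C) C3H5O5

mol C = 1.968 g CO₂ ÷ 44.009 g/mol = 0.044718 mol
mol H = 2 × 0.6715 g H₂O ÷ 18.015 g/mol = 0.074549 mol
mass O = 1.805 − (0.53711 + 0.075145) = 1.1927 g → mol O = 1.1927 ÷ 15.999 = 0.074551 mol
Divide by the smallest (0.044718 mol): C 1.000, H 1.667, O 1.667
Multiplying each by 3 gives whole numbers: C 3.00, H 5.00, O 5.00

(C) C3H5O5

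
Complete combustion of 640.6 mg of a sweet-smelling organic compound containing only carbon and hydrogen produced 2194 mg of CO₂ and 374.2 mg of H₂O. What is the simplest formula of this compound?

mol C = 2.194 g CO₂ ÷ 44.009 g/mol = 0.049853 mol
mol H = 2 × 0.3742 g H₂O ÷ 18.015 g/mol = 0.041543 mol
Divide by the smallest (0.041543 mol): C 1.200, H 1.000
Multiplying each by 5 gives whole numbers: C 6.00, H 5.00

C6H5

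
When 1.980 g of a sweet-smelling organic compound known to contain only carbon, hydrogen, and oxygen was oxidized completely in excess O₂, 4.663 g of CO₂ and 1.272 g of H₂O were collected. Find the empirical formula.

C3H4O

mol C = 4.663 g CO₂ ÷ 44.009 g/mol = 0.10596 mol
mol H = 2 × 1.272 g H₂O ÷ 18.015 g/mol = 0.14122 mol
mass O = 1.980 − (1.2726 + 0.14235) = 0.56502 g → mol O = 0.56502 ÷ 15.999 = 0.035316 mol
Divide by the smallest (0.035316 mol): C 3.000, H 3.999, O 1.000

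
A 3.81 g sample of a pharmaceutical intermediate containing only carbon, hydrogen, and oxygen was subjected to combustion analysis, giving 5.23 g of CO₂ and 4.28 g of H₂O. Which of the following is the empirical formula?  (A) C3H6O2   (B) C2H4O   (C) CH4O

(C) CH4O

mol C = 5.23 g CO₂ ÷ 44.009 g/mol = 0.1188 mol
mol H = 2 × 4.28 g H₂O ÷ 18.015 g/mol = 0.4752 mol
mass O = 3.81 − (1.427 + 0.4790) = 1.904 g → mol O = 1.904 ÷ 15.999 = 0.1190 mol
Divide by the smallest (0.1188 mol): C 1.000, H 3.998, O 1.001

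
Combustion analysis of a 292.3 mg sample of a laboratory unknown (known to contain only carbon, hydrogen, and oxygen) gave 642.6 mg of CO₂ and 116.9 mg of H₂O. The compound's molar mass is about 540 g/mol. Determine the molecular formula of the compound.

mol C = 0.6426 g CO₂ ÷ 44.009 g/mol = 0.014602 mol
mol H = 2 × 0.1169 g H₂O ÷ 18.015 g/mol = 0.012978 mol
mass O = 0.2923 − (0.17538 + 0.013082) = 0.10384 g → mol O = 0.10384 ÷ 15.999 = 0.0064903 mol
Divide by the smallest (0.0064903 mol): C 2.250, H 2.000, O 1.000
Multiplying each by 4 gives whole numbers: C 9.00, H 8.00, O 4.00
Empirical formula: C9H8O4
Empirical-formula mass = 180.16 g/mol; 540 ÷ 180.16 ≈ 3, so the molecular formula is C27H24O12.

C27H24O12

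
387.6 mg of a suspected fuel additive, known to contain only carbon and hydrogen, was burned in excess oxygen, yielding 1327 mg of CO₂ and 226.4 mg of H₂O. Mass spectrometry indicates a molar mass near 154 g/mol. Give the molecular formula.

mol C = 1.327 g CO₂ ÷ 44.009 g/mol = 0.030153 mol
mol H = 2 × 0.2264 g H₂O ÷ 18.015 g/mol = 0.025135 mol
Divide by the smallest (0.025135 mol): C 1.200, H 1.000
Multiplying each by 5 gives whole numbers: C 6.00, H 5.00
Empirical formula: C6H5
Empirical-formula mass = 77.11 g/mol; 154 ÷ 77.11 ≈ 2, so the molecular formula is C12H10.

C12H10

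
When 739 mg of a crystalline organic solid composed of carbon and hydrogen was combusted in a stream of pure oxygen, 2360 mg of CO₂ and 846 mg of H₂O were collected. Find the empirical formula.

C4H7

mol C = 2.36 g CO₂ ÷ 44.009 g/mol = 0.05363 mol
mol H = 2 × 0.846 g H₂O ÷ 18.015 g/mol = 0.09392 mol
Divide by the smallest (0.05363 mol): C 1.000, H 1.751
Multiplying each by 4 gives whole numbers: C 4.00, H 7.01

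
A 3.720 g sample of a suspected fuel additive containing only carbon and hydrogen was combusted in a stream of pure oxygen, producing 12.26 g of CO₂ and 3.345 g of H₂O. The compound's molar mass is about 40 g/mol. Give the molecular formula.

mol C = 12.26 g CO₂ ÷ 44.009 g/mol = 0.27858 mol
mol H = 2 × 3.345 g H₂O ÷ 18.015 g/mol = 0.37136 mol
Divide by the smallest (0.27858 mol): C 1.000, H 1.333
Multiplying each by 3 gives whole numbers: C 3.00, H 4.00
Empirical formula: C3H4
Empirical-formula mass = 40.06 g/mol; 40 ÷ 40.06 ≈ 1, so the molecular formula is C3H4.

C3H4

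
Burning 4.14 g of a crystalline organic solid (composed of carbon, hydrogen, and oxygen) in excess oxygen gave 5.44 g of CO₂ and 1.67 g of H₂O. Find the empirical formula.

mol C = 5.44 g CO₂ ÷ 44.009 g/mol = 0.1236 mol
mol H = 2 × 1.67 g H₂O ÷ 18.015 g/mol = 0.1854 mol
mass O = 4.14 − (1.485 + 0.1869) = 2.468 g → mol O = 2.468 ÷ 15.999 = 0.1543 mol
Divide by the smallest (0.1236 mol): C 1.000, H 1.500, O 1.248
Multiplying each by 4 gives whole numbers: C 4.00, H 6.00, O 4.99

C4H6O5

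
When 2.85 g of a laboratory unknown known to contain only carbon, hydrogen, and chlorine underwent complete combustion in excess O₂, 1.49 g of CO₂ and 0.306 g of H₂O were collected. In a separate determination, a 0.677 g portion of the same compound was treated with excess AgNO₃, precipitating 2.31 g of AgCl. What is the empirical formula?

mol C = 1.49 g CO₂ ÷ 44.009 g/mol = 0.03386 mol
mol H = 2 × 0.306 g H₂O ÷ 18.015 g/mol = 0.03397 mol
From the AgCl data: mol Cl per gram of compound = (2.31 ÷ 143.318) ÷ 0.677 = 0.02381 mol/g, so in the 2.85 g combustion sample mol Cl = 0.06785 mol
Divide by the smallest (0.03386 mol): C 1.000, H 1.003, Cl 2.004

CHCl2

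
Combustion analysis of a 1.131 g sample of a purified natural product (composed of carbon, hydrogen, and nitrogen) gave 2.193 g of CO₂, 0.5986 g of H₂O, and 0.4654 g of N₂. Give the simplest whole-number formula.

mol C = 2.193 g CO₂ ÷ 44.009 g/mol = 0.049831 mol
mol H = 2 × 0.5986 g H₂O ÷ 18.015 g/mol = 0.066456 mol
mol N = 2 × 0.4654 g N₂ ÷ 28.014 g/mol = 0.033226 mol
Divide by the smallest (0.033226 mol): C 1.500, H 2.000, N 1.000
Multiplying each by 2 gives whole numbers: C 3.00, H 4.00, N 2.00

C3H4N2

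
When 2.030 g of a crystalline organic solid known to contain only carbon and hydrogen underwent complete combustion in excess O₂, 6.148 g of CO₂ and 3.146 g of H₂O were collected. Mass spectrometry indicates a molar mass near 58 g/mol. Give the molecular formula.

C4H10

mol C = 6.148 g CO₂ ÷ 44.009 g/mol = 0.13970 mol
mol H = 2 × 3.146 g H₂O ÷ 18.015 g/mol = 0.34926 mol
Divide by the smallest (0.13970 mol): C 1.000, H 2.500
Multiplying each by 2 gives whole numbers: C 2.00, H 5.00
Empirical formula: C2H5
Empirical-formula mass = 29.06 g/mol; 58 ÷ 29.06 ≈ 2, so the molecular formula is C4H10.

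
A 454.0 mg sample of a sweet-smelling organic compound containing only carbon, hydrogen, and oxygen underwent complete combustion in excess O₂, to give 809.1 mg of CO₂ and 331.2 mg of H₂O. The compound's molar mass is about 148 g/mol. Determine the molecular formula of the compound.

C6H12O4

mol C = 0.8091 g CO₂ ÷ 44.009 g/mol = 0.018385 mol
mol H = 2 × 0.3312 g H₂O ÷ 18.015 g/mol = 0.036769 mol
mass O = 0.4540 − (0.22082 + 0.037064) = 0.19612 g → mol O = 0.19612 ÷ 15.999 = 0.012258 mol
Divide by the smallest (0.012258 mol): C 1.500, H 3.000, O 1.000
Multiplying each by 2 gives whole numbers: C 3.00, H 6.00, O 2.00
Empirical formula: C3H6O2
Empirical-formula mass = 74.08 g/mol; 148 ÷ 74.08 ≈ 2, so the molecular formula is C6H12O4.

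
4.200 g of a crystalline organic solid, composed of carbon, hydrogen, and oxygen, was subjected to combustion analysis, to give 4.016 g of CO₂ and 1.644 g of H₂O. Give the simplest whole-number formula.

mol C = 4.016 g CO₂ ÷ 44.009 g/mol = 0.091254 mol
mol H = 2 × 1.644 g H₂O ÷ 18.015 g/mol = 0.18251 mol
mass O = 4.200 − (1.0961 + 0.18397) = 2.9200 g → mol O = 2.9200 ÷ 15.999 = 0.18251 mol
Divide by the smallest (0.091254 mol): C 1.000, H 2.000, O 2.000

CH2O2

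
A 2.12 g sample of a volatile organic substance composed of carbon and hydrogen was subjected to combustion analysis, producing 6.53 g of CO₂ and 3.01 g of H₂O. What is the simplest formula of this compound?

mol C = 6.53 g CO₂ ÷ 44.009 g/mol = 0.1484 mol
mol H = 2 × 3.01 g H₂O ÷ 18.015 g/mol = 0.3342 mol
Divide by the smallest (0.1484 mol): C 1.000, H 2.252
Multiplying each by 4 gives whole numbers: C 4.00, H 9.01

C4H9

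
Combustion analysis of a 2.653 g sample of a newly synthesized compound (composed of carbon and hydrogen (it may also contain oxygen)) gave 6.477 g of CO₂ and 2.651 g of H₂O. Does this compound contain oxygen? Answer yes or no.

yes

mol C = 6.477 g CO₂ ÷ 44.009 g/mol = 0.14717 mol
mol H = 2 × 2.651 g H₂O ÷ 18.015 g/mol = 0.29431 mol
C and H account for only 2.0644 g of the 2.653 g sample; the remaining 0.58862 g must be oxygen.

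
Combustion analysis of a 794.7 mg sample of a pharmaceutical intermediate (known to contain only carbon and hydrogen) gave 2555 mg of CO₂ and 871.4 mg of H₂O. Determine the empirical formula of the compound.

C3H5

mol C = 2.555 g CO₂ ÷ 44.009 g/mol = 0.058056 mol
mol H = 2 × 0.8714 g H₂O ÷ 18.015 g/mol = 0.096742 mol
Divide by the smallest (0.058056 mol): C 1.000, H 1.666
Multiplying each by 3 gives whole numbers: C 3.00, H 5.00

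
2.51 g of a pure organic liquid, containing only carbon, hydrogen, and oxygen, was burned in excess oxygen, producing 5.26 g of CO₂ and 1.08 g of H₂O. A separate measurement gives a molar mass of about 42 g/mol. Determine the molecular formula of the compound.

C2H2O

mol C = 5.26 g CO₂ ÷ 44.009 g/mol = 0.1195 mol
mol H = 2 × 1.08 g H₂O ÷ 18.015 g/mol = 0.1199 mol
mass O = 2.51 − (1.436 + 0.1209) = 0.9536 g → mol O = 0.9536 ÷ 15.999 = 0.05960 mol
Divide by the smallest (0.05960 mol): C 2.005, H 2.012, O 1.000
Empirical formula: C2H2O
Empirical-formula mass = 42.04 g/mol; 42 ÷ 42.04 ≈ 1, so the molecular formula is C2H2O.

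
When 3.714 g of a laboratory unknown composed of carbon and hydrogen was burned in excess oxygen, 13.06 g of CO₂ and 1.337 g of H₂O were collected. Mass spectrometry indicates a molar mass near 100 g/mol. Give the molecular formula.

mol C = 13.06 g CO₂ ÷ 44.009 g/mol = 0.29676 mol
mol H = 2 × 1.337 g H₂O ÷ 18.015 g/mol = 0.14843 mol
Divide by the smallest (0.14843 mol): C 1.999, H 1.000
Empirical formula: C2H
Empirical-formula mass = 25.03 g/mol; 100 ÷ 25.03 ≈ 4, so the molecular formula is C8H4.

C8H4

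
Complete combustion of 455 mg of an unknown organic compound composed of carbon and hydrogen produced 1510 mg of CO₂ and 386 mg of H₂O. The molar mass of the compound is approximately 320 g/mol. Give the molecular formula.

mol C = 1.51 g CO₂ ÷ 44.009 g/mol = 0.03431 mol
mol H = 2 × 0.386 g H₂O ÷ 18.015 g/mol = 0.04285 mol
Divide by the smallest (0.03431 mol): C 1.000, H 1.249
Multiplying each by 4 gives whole numbers: C 4.00, H 5.00
Empirical formula: C4H5
Empirical-formula mass = 53.08 g/mol; 320 ÷ 53.08 ≈ 6, so the molecular formula is C24H30.

C24H30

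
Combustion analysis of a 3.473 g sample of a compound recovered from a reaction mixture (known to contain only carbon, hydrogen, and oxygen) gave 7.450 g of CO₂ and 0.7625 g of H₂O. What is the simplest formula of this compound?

C2HO

mol C = 7.450 g CO₂ ÷ 44.009 g/mol = 0.16928 mol
mol H = 2 × 0.7625 g H₂O ÷ 18.015 g/mol = 0.084652 mol
mass O = 3.473 − (2.0333 + 0.085329) = 1.3544 g → mol O = 1.3544 ÷ 15.999 = 0.084656 mol
Divide by the smallest (0.084652 mol): C 2.000, H 1.000, O 1.000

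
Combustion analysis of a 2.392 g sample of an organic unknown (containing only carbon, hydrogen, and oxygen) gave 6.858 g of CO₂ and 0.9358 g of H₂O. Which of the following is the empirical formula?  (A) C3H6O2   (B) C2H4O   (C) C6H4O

(C) C6H4O

mol C = 6.858 g CO₂ ÷ 44.009 g/mol = 0.15583 mol
mol H = 2 × 0.9358 g H₂O ÷ 18.015 g/mol = 0.10389 mol
mass O = 2.392 − (1.8717 + 0.10472) = 0.41558 g → mol O = 0.41558 ÷ 15.999 = 0.025976 mol
Divide by the smallest (0.025976 mol): C 5.999, H 4.000, O 1.000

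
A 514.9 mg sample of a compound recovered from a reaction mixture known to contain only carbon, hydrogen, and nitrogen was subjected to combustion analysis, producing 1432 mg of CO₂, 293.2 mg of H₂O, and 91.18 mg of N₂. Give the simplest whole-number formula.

C5H5N

mol C = 1.432 g CO₂ ÷ 44.009 g/mol = 0.032539 mol
mol H = 2 × 0.2932 g H₂O ÷ 18.015 g/mol = 0.032551 mol
mol N = 2 × 0.09118 g N₂ ÷ 28.014 g/mol = 0.0065096 mol
Divide by the smallest (0.0065096 mol): C 4.999, H 5.000, N 1.000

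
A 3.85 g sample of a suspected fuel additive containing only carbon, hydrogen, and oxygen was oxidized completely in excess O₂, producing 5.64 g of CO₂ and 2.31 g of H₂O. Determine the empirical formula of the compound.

CH2O

mol C = 5.64 g CO₂ ÷ 44.009 g/mol = 0.1282 mol
mol H = 2 × 2.31 g H₂O ÷ 18.015 g/mol = 0.2565 mol
mass O = 3.85 − (1.539 + 0.2585) = 2.052 g → mol O = 2.052 ÷ 15.999 = 0.1283 mol
Divide by the smallest (0.1282 mol): C 1.000, H 2.001, O 1.001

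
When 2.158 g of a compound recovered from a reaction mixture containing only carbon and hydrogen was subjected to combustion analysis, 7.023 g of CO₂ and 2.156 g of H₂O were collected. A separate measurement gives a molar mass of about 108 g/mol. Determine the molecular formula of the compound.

mol C = 7.023 g CO₂ ÷ 44.009 g/mol = 0.15958 mol
mol H = 2 × 2.156 g H₂O ÷ 18.015 g/mol = 0.23936 mol
Divide by the smallest (0.15958 mol): C 1.000, H 1.500
Multiplying each by 2 gives whole numbers: C 2.00, H 3.00
Empirical formula: C2H3
Empirical-formula mass = 27.05 g/mol; 108 ÷ 27.05 ≈ 4, so the molecular formula is C8H12.

C8H12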